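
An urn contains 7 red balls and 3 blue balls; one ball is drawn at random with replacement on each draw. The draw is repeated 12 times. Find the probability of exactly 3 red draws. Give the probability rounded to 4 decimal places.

0.0015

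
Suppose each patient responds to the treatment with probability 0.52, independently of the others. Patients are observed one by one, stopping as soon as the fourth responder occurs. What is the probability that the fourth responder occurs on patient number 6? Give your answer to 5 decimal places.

0.16846

Y = trial on which the fourth success occurs; negative binomial, r=4, p=0.52.
P(Y=6) = C(5,3) · p^4 · (1−p)^2
= 10 · 0.073116 · 0.2304 = 0.1684596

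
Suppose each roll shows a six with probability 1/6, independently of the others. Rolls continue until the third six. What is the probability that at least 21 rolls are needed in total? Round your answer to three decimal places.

0.329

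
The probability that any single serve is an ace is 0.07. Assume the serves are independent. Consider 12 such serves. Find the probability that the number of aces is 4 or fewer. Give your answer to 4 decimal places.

0.9991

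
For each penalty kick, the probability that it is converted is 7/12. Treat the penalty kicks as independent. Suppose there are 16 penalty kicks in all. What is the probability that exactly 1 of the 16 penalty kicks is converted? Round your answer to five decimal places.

0.00002

X ~ Binomial(n=16, p=0.583333).
P(X=1) = C(16,1) · p^1 · (1−p)^15
= 16 · 0.58333 · 1.9808e-06 = 0.0000185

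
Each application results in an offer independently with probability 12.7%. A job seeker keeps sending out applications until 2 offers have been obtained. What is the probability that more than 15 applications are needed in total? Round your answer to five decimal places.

0.41489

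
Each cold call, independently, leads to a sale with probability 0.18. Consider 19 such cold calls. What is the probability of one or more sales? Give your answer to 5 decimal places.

0.97696

P(at least one) = 1 − P(none) = 1 − (1 − 0.18)^19
= 1 − 0.0230390 = 0.9769610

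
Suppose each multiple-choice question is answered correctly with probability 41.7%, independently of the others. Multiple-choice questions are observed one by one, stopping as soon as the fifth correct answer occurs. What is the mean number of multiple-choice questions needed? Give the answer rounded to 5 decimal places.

11.99041

Y = total multiple-choice questions until the fifth success; negative binomial with r=5, p=0.417.
E[Y] = r / p = 5 / 0.417 = 11.9904077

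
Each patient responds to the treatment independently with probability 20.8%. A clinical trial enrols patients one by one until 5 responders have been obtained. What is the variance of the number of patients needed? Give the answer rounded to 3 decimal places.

91.531

Y = total patients until the fifth success; negative binomial with r=5, p=0.208.
Var(Y) = r(1−p)/p² = 5·0.792 / 0.208² = 91.53107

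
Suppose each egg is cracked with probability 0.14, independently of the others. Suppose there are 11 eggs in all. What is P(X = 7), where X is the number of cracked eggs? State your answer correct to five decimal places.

0.00019

X ~ Binomial(n=11, p=0.14).
P(X=7) = C(11,7) · p^7 · (1−p)^4
= 330 · 1.0541e-06 · 0.54701 = 0.0001903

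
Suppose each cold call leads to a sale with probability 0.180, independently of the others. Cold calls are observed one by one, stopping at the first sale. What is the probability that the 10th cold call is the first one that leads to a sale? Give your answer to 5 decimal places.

0.03017

Geometric (trials to first success), p = 0.18.
P(Y = 10) = (1−p)^9 · p = 0.16762 · 0.18 = 0.0301715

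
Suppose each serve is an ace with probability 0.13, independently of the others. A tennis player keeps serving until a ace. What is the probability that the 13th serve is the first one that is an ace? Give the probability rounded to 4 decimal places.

0.0244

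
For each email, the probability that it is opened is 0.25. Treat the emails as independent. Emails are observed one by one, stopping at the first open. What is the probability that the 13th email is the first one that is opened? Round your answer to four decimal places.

0.0079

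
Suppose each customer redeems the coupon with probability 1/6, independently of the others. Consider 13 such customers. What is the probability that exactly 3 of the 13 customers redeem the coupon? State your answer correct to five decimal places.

X ~ Binomial(n=13, p=0.166667).
P(X=3) = C(13,3) · p^3 · (1−p)^10
= 286 · 0.0046296 · 0.16151 = 0.2138454

0.21385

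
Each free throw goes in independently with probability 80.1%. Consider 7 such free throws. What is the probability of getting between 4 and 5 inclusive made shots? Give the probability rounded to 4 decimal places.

0.3878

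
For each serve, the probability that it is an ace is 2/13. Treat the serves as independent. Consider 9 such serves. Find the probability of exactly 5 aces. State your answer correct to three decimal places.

X ~ Binomial(n=9, p=0.153846).
P(X=5) = C(9,5) · p^5 · (1−p)^4
= 126 · 8.6185e-05 · 0.51262 = 0.00557

0.006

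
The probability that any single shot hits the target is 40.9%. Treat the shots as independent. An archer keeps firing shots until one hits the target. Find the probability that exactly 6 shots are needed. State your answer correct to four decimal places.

0.0295

Geometric (trials to first success), p = 0.409.
P(Y = 6) = (1−p)^5 · p = 0.0721 · 0.409 = 0.029489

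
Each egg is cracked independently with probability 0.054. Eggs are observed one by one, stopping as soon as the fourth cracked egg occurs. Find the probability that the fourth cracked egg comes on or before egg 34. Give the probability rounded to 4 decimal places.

0.1091

Finishing within 34 eggs ⇔ at least 4 successes in the first 34. With X ~ Binomial(34, 0.054), P(Y ≤ 34) = 1 − P(X ≤ 3).
  k=0: C(34,0)·0.054^0·0.946^34 = 0.151460
  k=1: C(34,1)·0.054^1·0.946^33 = 0.293955
  k=2: C(34,2)·0.054^2·0.946^32 = 0.276864
  k=3: C(34,3)·0.054^3·0.946^31 = 0.168577
1 − 0.890856 = 0.109144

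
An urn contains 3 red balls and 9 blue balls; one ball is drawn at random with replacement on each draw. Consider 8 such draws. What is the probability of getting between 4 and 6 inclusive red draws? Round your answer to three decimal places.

0.113

X ~ Binomial(8, 0.25); P(4 ≤ X ≤ 6) = Σ C(8,k) p^k (1−p)^(8−k) over k:
  k=4: C(8,4)·0.25^4·0.75^4 = 0.08652
  k=5: C(8,5)·0.25^5·0.75^3 = 0.02307
  k=6: C(8,6)·0.25^6·0.75^2 = 0.00385
Total = 0.11343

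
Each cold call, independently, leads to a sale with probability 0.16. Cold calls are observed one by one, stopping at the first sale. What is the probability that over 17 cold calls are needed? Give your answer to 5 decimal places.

Y = number of cold calls to the first success; geometric, p = 0.16.
P(Y > 17) = P(first 17 all fail) = (1−p)^17 = 0.0516117

0.05161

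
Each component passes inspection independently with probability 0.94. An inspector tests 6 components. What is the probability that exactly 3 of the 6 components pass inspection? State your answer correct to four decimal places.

X ~ Binomial(n=6, p=0.94).
P(X=3) = C(6,3) · p^3 · (1−p)^3
= 20 · 0.83058 · 0.000216 = 0.003588

0.0036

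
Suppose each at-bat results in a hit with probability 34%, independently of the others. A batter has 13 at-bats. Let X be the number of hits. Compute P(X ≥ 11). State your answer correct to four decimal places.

X ~ Binomial(13, 0.34); P(X ≥ 11) = Σ C(13,k) p^k (1−p)^(13−k) over k:
  k=11: C(13,11)·0.34^11·0.66^2 = 0.000238
  k=12: C(13,12)·0.34^12·0.66^1 = 0.000020
  k=13: C(13,13)·0.34^13·0.66^0 = 0.000001
Total = 0.000260

0.0003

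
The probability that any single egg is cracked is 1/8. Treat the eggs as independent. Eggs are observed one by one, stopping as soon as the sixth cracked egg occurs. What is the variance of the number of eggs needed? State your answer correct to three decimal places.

Y = total eggs until the sixth success; negative binomial with r=6, p=0.125.
Var(Y) = r(1−p)/p² = 6·0.875 / 0.125² = 336.00000

336.000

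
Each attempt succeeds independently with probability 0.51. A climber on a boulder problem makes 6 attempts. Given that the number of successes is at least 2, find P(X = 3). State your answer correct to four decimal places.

0.3469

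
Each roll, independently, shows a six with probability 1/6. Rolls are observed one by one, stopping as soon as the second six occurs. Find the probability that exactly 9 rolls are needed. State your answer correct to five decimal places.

Y = trial on which the second success occurs; negative binomial, r=2, p=0.166667.
P(Y=9) = C(8,1) · p^2 · (1−p)^7
= 8 · 0.027778 · 0.27908 = 0.0620181

0.06202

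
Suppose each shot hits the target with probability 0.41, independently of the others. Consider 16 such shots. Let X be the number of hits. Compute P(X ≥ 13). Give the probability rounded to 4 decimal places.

0.0012

X ~ Binomial(16, 0.41); P(X ≥ 13) = Σ C(16,k) p^k (1−p)^(16−k) over k:
  k=13: C(16,13)·0.41^13·0.59^3 = 0.001064
  k=14: C(16,14)·0.41^14·0.59^2 = 0.000158
  k=15: C(16,15)·0.41^15·0.59^1 = 0.000015
  k=16: C(16,16)·0.41^16·0.59^0 = 0.000001
Total = 0.001238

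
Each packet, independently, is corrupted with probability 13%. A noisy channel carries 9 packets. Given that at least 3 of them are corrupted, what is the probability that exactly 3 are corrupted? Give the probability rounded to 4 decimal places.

X ~ Binomial(9, 0.13). Want P(X=3 | X≥3) = P(X=3) / P(X≥3).
P(X=3) = C(9,3)·0.13^3·0.87^6 = 0.080025
P(X≥3) = 1 − 0.285544 − 0.384008 − 0.229522 = 0.100926
Ratio = 0.080025 / 0.100926 = 0.792903

0.7929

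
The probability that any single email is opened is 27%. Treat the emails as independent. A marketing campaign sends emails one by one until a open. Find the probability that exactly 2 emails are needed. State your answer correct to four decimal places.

0.1971

Geometric (trials to first success), p = 0.27.
P(Y = 2) = (1−p)^1 · p = 0.73 · 0.27 = 0.197100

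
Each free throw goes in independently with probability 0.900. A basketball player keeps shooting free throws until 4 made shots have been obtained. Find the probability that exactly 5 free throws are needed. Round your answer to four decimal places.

0.2624

Y = trial on which the fourth success occurs; negative binomial, r=4, p=0.90.
P(Y=5) = C(4,3) · p^4 · (1−p)^1
= 4 · 0.6561 · 0.1 = 0.262440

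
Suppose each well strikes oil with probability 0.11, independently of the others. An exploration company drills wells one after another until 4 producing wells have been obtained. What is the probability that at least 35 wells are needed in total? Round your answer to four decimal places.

Needing more than 34 wells ⇔ fewer than 4 successes in the first 34. With X ~ Binomial(34, 0.11), P(Y > 34) = P(X ≤ 3).
  k=0: C(34,0)·0.11^0·0.89^34 = 0.019022
  k=1: C(34,1)·0.11^1·0.89^33 = 0.079936
  k=2: C(34,2)·0.11^2·0.89^32 = 0.163015
  k=3: C(34,3)·0.11^3·0.89^31 = 0.214912
P(X ≤ 3) = 0.476885

0.4769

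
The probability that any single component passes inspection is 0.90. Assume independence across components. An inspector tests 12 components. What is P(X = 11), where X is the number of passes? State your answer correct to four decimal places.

X ~ Binomial(n=12, p=0.90).
P(X=11) = C(12,11) · p^11 · (1−p)^1
= 12 · 0.31381 · 0.1 = 0.376573

0.3766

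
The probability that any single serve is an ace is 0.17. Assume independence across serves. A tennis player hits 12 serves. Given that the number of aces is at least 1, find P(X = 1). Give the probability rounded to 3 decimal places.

X ~ Binomial(12, 0.17). Want P(X=1 | X≥1) = P(X=1) / P(X≥1).
P(X=1) = C(12,1)·0.17^1·0.83^11 = 0.26272
P(X≥1) = 1 − 0.10689 = 0.89311
Ratio = 0.26272 / 0.89311 = 0.29416

0.294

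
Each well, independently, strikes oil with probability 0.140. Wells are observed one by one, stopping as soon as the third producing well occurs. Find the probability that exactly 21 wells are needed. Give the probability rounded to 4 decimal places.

Y = trial on which the third success occurs; negative binomial, r=3, p=0.14.
P(Y=21) = C(20,2) · p^3 · (1−p)^18
= 190 · 0.002744 · 0.066217 = 0.034523

0.0345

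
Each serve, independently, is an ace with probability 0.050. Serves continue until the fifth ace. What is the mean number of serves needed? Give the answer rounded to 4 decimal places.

Y = total serves until the fifth success; negative binomial with r=5, p=0.05.
E[Y] = r / p = 5 / 0.05 = 100.000000

100.0000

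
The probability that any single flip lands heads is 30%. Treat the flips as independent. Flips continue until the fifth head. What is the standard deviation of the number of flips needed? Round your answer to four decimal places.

6.2361

Y = total flips until the fifth success; negative binomial with r=5, p=0.30.
SD(Y) = √[r(1−p)/p²] = √(38.888889) = 6.236096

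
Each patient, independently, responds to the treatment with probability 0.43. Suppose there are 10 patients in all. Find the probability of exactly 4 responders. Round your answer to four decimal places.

X ~ Binomial(n=10, p=0.43).
P(X=4) = C(10,4) · p^4 · (1−p)^6
= 210 · 0.034188 · 0.034296 = 0.246231

0.2462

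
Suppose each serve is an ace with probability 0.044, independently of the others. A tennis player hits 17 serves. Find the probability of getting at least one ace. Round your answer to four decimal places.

0.5346

P(at least one) = 1 − P(none) = 1 − (1 − 0.044)^17
= 1 − 0.465355 = 0.534645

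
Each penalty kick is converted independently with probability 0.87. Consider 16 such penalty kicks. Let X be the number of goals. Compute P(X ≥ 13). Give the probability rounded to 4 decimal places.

0.8552

X ~ Binomial(16, 0.87); P(X ≥ 13) = Σ C(16,k) p^k (1−p)^(16−k) over k:
  k=13: C(16,13)·0.87^13·0.13^3 = 0.201265
  k=14: C(16,14)·0.87^14·0.13^2 = 0.288627
  k=15: C(16,15)·0.87^15·0.13^1 = 0.257544
  k=16: C(16,16)·0.87^16·0.13^0 = 0.107723
Total = 0.855160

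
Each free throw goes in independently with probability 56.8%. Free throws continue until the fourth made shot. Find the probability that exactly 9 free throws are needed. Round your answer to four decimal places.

Y = trial on which the fourth success occurs; negative binomial, r=4, p=0.568.
P(Y=9) = C(8,3) · p^4 · (1−p)^5
= 56 · 0.10409 · 0.015046 = 0.087700

0.0877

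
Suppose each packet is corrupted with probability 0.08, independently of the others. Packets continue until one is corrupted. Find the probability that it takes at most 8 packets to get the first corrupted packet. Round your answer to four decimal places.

Y = number of packets to the first success; geometric, p = 0.08.
P(Y ≤ 8) = 1 − (1−p)^8 = 1 − 0.513219 = 0.486781

0.4868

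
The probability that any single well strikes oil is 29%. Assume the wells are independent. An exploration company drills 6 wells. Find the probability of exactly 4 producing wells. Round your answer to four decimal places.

0.0535

X ~ Binomial(n=6, p=0.29).
P(X=4) = C(6,4) · p^4 · (1−p)^2
= 15 · 0.0070728 · 0.5041 = 0.053481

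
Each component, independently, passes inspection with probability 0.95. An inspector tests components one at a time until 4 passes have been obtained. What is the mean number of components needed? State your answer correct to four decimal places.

4.2105

Y = total components until the fourth success; negative binomial with r=4, p=0.95.
E[Y] = r / p = 4 / 0.95 = 4.210526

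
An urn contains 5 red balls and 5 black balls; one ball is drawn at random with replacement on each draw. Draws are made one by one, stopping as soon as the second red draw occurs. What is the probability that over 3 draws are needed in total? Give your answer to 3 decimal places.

Needing more than 3 draws ⇔ fewer than 2 successes in the first 3. With X ~ Binomial(3, 0.50), P(Y > 3) = P(X ≤ 1).
  k=0: C(3,0)·0.50^0·0.50^3 = 0.12500
  k=1: C(3,1)·0.50^1·0.50^2 = 0.37500
P(X ≤ 1) = 0.50000

0.500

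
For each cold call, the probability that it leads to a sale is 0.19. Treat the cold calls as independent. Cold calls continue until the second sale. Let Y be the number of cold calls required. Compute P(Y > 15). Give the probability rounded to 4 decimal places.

0.1915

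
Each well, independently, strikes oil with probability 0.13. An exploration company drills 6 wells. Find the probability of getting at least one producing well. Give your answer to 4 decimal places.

P(at least one) = 1 − P(none) = 1 − (1 − 0.13)^6
= 1 − 0.433626 = 0.566374

0.5664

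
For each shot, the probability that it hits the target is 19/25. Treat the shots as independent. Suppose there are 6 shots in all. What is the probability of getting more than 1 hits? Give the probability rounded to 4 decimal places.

X ~ Binomial(6, 0.76); P(X ≥ 2) = Σ C(6,k) p^k (1−p)^(6−k) over k:
  k=2: C(6,2)·0.76^2·0.24^4 = 0.028745
  k=3: C(6,3)·0.76^3·0.24^3 = 0.121368
  k=4: C(6,4)·0.76^4·0.24^2 = 0.288249
  k=5: C(6,5)·0.76^5·0.24^1 = 0.365116
  k=6: C(6,6)·0.76^6·0.24^0 = 0.192700
Total = 0.996178

0.9962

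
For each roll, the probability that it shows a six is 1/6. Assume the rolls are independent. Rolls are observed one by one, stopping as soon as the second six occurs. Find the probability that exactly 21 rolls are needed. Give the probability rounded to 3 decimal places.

0.017

Y = trial on which the second success occurs; negative binomial, r=2, p=0.166667.
P(Y=21) = C(20,1) · p^2 · (1−p)^19
= 20 · 0.027778 · 0.031301 = 0.01739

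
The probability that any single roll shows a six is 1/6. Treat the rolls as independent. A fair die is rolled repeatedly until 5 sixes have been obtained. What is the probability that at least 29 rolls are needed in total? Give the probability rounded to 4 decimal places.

0.4895

Needing more than 28 rolls ⇔ fewer than 5 successes in the first 28. With X ~ Binomial(28, 0.166667), P(Y > 28) = P(X ≤ 4).
  k=0: C(28,0)·0.166667^0·0.833333^28 = 0.006066
  k=1: C(28,1)·0.166667^1·0.833333^27 = 0.033971
  k=2: C(28,2)·0.166667^2·0.833333^26 = 0.091723
  k=3: C(28,3)·0.166667^3·0.833333^25 = 0.158986
  k=4: C(28,4)·0.166667^4·0.833333^24 = 0.198733
P(X ≤ 4) = 0.489479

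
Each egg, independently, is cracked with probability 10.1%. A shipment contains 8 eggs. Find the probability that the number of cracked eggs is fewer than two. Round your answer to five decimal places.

X ~ Binomial(8, 0.101); P(X ≤ 1) = Σ C(8,k) p^k (1−p)^(8−k) over k:
  k=0: C(8,0)·0.101^0·0.899^8 = 0.4266557
  k=1: C(8,1)·0.101^1·0.899^7 = 0.3834681
Total = 0.8101237

0.81012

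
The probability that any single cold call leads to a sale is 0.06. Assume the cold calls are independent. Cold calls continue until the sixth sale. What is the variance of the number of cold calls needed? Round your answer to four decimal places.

Y = total cold calls until the sixth success; negative binomial with r=6, p=0.06.
Var(Y) = r(1−p)/p² = 6·0.94 / 0.06² = 1566.666667

1566.6667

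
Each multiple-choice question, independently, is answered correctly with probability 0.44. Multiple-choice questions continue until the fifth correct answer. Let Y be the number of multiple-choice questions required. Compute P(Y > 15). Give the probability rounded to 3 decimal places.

Needing more than 15 multiple-choice questions ⇔ fewer than 5 successes in the first 15. With X ~ Binomial(15, 0.44), P(Y > 15) = P(X ≤ 4).
  k=0: C(15,0)·0.44^0·0.56^15 = 0.00017
  k=1: C(15,1)·0.44^1·0.56^14 = 0.00197
  k=2: C(15,2)·0.44^2·0.56^13 = 0.01083
  k=3: C(15,3)·0.44^3·0.56^12 = 0.03687
  k=4: C(15,4)·0.44^4·0.56^11 = 0.08690
P(X ≤ 4) = 0.13673

0.137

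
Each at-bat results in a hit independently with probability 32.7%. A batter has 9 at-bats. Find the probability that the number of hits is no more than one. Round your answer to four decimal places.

X ~ Binomial(9, 0.327); P(X ≤ 1) = Σ C(9,k) p^k (1−p)^(9−k) over k:
  k=0: C(9,0)·0.327^0·0.673^9 = 0.028323
  k=1: C(9,1)·0.327^1·0.673^8 = 0.123854
Total = 0.152177

0.1522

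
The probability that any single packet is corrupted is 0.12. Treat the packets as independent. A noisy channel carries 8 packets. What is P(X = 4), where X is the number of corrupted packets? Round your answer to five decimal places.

0.00870

X ~ Binomial(n=8, p=0.12).
P(X=4) = C(8,4) · p^4 · (1−p)^4
= 70 · 0.00020736 · 0.5997 = 0.0087047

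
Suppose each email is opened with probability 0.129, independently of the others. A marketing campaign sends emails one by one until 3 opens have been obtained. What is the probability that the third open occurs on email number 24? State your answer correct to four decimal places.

0.0299

Y = trial on which the third success occurs; negative binomial, r=3, p=0.129.
P(Y=24) = C(23,2) · p^3 · (1−p)^21
= 253 · 0.0021467 · 0.055002 = 0.029872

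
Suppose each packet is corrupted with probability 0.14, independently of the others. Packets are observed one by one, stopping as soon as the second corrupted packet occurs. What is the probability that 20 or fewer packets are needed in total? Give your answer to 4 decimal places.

0.7916

Finishing within 20 packets ⇔ at least 2 successes in the first 20. With X ~ Binomial(20, 0.14), P(Y ≤ 20) = 1 − P(X ≤ 1).
  k=0: C(20,0)·0.14^0·0.86^20 = 0.048974
  k=1: C(20,1)·0.14^1·0.86^19 = 0.159451
1 − 0.208426 = 0.791574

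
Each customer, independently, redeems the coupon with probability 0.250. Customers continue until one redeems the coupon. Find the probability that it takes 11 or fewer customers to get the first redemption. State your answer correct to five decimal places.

0.95776

Y = number of customers to the first success; geometric, p = 0.25.
P(Y ≤ 11) = 1 − (1−p)^11 = 1 − 0.0422351 = 0.9577649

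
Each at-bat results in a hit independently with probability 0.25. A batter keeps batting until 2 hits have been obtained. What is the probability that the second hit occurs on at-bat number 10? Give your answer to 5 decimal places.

0.05631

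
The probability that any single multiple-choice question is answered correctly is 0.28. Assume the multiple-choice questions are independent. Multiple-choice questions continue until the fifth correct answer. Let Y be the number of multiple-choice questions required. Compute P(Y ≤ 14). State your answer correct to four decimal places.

0.3509

Finishing within 14 multiple-choice questions ⇔ at least 5 successes in the first 14. With X ~ Binomial(14, 0.28), P(Y ≤ 14) = 1 − P(X ≤ 4).
  k=0: C(14,0)·0.28^0·0.72^14 = 0.010061
  k=1: C(14,1)·0.28^1·0.72^13 = 0.054778
  k=2: C(14,2)·0.28^2·0.72^12 = 0.138467
  k=3: C(14,3)·0.28^3·0.72^11 = 0.215394
  k=4: C(14,4)·0.28^4·0.72^10 = 0.230352
1 − 0.649052 = 0.350948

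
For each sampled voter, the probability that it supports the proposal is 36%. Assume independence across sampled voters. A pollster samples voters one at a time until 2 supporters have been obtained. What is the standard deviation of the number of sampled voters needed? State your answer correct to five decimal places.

3.14270

Y = total sampled voters until the second success; negative binomial with r=2, p=0.36.
SD(Y) = √[r(1−p)/p²] = √(9.8765432) = 3.1426968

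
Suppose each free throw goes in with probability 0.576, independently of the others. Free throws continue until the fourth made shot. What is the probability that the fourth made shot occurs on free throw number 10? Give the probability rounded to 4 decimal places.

Y = trial on which the fourth success occurs; negative binomial, r=4, p=0.576.
P(Y=10) = C(9,3) · p^4 · (1−p)^6
= 84 · 0.11008 · 0.0058103 = 0.053724

0.0537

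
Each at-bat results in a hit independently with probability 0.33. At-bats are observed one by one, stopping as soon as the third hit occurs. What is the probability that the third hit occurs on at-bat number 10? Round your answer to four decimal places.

0.0784

Y = trial on which the third success occurs; negative binomial, r=3, p=0.33.
P(Y=10) = C(9,2) · p^3 · (1−p)^7
= 36 · 0.035937 · 0.060607 = 0.078409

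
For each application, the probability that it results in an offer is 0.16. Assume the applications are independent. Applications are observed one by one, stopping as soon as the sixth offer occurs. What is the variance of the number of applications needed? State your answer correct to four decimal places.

196.8750

Y = total applications until the sixth success; negative binomial with r=6, p=0.16.
Var(Y) = r(1−p)/p² = 6·0.84 / 0.16² = 196.875000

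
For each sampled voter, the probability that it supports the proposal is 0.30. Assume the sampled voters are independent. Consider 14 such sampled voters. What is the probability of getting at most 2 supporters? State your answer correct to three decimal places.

0.161

X ~ Binomial(14, 0.30); P(X ≤ 2) = Σ C(14,k) p^k (1−p)^(14−k) over k:
  k=0: C(14,0)·0.30^0·0.70^14 = 0.00678
  k=1: C(14,1)·0.30^1·0.70^13 = 0.04069
  k=2: C(14,2)·0.30^2·0.70^12 = 0.11336
Total = 0.16084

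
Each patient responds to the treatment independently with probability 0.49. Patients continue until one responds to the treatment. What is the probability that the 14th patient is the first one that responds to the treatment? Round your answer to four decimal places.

Geometric (trials to first success), p = 0.49.
P(Y = 14) = (1−p)^13 · p = 0.00015791 · 0.49 = 0.000077

0.0001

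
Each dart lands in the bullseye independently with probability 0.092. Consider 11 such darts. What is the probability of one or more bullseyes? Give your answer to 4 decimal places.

P(at least one) = 1 − P(none) = 1 − (1 − 0.092)^11
= 1 − 0.345895 = 0.654105

0.6541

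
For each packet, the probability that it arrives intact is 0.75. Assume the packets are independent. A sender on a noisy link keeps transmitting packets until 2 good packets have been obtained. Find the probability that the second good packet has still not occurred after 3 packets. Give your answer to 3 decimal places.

Needing more than 3 packets ⇔ fewer than 2 successes in the first 3. With X ~ Binomial(3, 0.75), P(Y > 3) = P(X ≤ 1).
  k=0: C(3,0)·0.75^0·0.25^3 = 0.01562
  k=1: C(3,1)·0.75^1·0.25^2 = 0.14062
P(X ≤ 1) = 0.15625

0.156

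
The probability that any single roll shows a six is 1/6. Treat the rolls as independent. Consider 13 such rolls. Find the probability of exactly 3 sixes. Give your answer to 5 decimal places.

X ~ Binomial(n=13, p=0.166667).
P(X=3) = C(13,3) · p^3 · (1−p)^10
= 286 · 0.0046296 · 0.16151 = 0.2138454

0.21385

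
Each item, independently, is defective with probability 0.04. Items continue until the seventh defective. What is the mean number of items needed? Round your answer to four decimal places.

Y = total items until the seventh success; negative binomial with r=7, p=0.04.
E[Y] = r / p = 7 / 0.04 = 175.000000

175.0000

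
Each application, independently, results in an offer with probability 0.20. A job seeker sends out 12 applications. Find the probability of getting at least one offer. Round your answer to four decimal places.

P(at least one) = 1 − P(none) = 1 − (1 − 0.20)^12
= 1 − 0.068719 = 0.931281

0.9313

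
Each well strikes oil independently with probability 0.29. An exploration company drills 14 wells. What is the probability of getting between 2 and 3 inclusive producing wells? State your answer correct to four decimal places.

X ~ Binomial(14, 0.29); P(2 ≤ X ≤ 3) = Σ C(14,k) p^k (1−p)^(14−k) over k:
  k=2: C(14,2)·0.29^2·0.71^12 = 0.125585
  k=3: C(14,3)·0.29^3·0.71^11 = 0.205181
Total = 0.330766

0.3308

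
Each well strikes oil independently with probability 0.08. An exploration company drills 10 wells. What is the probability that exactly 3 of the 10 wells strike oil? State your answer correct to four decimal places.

0.0343

X ~ Binomial(n=10, p=0.08).
P(X=3) = C(10,3) · p^3 · (1−p)^7
= 120 · 0.000512 · 0.55785 = 0.034274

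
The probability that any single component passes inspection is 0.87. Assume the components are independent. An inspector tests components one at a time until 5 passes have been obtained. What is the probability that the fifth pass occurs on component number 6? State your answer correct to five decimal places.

Y = trial on which the fifth success occurs; negative binomial, r=5, p=0.87.
P(Y=6) = C(5,4) · p^5 · (1−p)^1
= 5 · 0.49842 · 0.13 = 0.3239736

0.32397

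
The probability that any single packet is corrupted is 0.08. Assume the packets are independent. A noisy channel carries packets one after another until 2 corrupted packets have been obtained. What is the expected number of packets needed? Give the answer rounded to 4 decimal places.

25.0000

Y = total packets until the second success; negative binomial with r=2, p=0.08.
E[Y] = r / p = 2 / 0.08 = 25.000000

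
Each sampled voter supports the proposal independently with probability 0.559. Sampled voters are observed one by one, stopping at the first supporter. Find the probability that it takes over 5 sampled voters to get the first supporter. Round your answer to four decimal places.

Y = number of sampled voters to the first success; geometric, p = 0.559.
P(Y > 5) = P(first 5 all fail) = (1−p)^5 = 0.016680

0.0167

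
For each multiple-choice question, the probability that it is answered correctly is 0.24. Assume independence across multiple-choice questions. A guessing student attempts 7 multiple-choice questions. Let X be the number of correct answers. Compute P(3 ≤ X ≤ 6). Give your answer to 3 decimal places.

0.223

X ~ Binomial(7, 0.24); P(3 ≤ X ≤ 6) = Σ C(7,k) p^k (1−p)^(7−k) over k:
  k=3: C(7,3)·0.24^3·0.76^4 = 0.16142
  k=4: C(7,4)·0.24^4·0.76^3 = 0.05097
  k=5: C(7,5)·0.24^5·0.76^2 = 0.00966
  k=6: C(7,6)·0.24^6·0.76^1 = 0.00102
Total = 0.22307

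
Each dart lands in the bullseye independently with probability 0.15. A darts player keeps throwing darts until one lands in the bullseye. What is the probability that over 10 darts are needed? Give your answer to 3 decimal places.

0.197

Y = number of darts to the first success; geometric, p = 0.15.
P(Y > 10) = P(first 10 all fail) = (1−p)^10 = 0.19687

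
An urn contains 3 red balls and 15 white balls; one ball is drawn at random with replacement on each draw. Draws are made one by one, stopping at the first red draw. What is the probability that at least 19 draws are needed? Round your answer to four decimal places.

Y = number of draws to the first success; geometric, p = 0.166667.
P(Y > 18) = P(first 18 all fail) = (1−p)^18 = 0.037561

0.0376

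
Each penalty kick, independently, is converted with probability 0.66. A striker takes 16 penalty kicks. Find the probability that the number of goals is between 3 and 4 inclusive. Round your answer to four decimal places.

X ~ Binomial(16, 0.66); P(3 ≤ X ≤ 4) = Σ C(16,k) p^k (1−p)^(16−k) over k:
  k=3: C(16,3)·0.66^3·0.34^13 = 0.000131
  k=4: C(16,4)·0.66^4·0.34^12 = 0.000824
Total = 0.000955

0.0010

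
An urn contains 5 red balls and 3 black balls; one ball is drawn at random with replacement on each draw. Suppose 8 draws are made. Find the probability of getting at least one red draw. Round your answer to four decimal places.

P(at least one) = 1 − P(none) = 1 − (1 − 0.625)^8
= 1 − 0.000391 = 0.999609

0.9996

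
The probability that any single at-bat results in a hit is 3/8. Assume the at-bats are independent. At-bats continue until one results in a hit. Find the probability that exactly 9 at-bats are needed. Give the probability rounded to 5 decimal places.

Geometric (trials to first success), p = 0.375.
P(Y = 9) = (1−p)^8 · p = 0.023283 · 0.375 = 0.0087311

0.00873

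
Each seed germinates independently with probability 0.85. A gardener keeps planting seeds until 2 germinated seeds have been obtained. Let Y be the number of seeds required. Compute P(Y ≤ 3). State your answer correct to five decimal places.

Finishing within 3 seeds ⇔ at least 2 successes in the first 3. With X ~ Binomial(3, 0.85), P(Y ≤ 3) = 1 − P(X ≤ 1).
  k=0: C(3,0)·0.85^0·0.15^3 = 0.0033750
  k=1: C(3,1)·0.85^1·0.15^2 = 0.0573750
1 − 0.0607500 = 0.9392500

0.93925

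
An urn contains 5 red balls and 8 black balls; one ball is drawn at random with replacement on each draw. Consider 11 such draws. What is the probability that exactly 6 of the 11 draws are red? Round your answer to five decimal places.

X ~ Binomial(n=11, p=0.384615).
P(X=6) = C(11,6) · p^6 · (1−p)^5
= 462 · 0.0032371 · 0.088254 = 0.1319882

0.13199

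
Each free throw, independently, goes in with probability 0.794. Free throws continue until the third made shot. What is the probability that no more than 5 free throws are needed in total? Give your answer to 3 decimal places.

Finishing within 5 free throws ⇔ at least 3 successes in the first 5. With X ~ Binomial(5, 0.794), P(Y ≤ 5) = 1 − P(X ≤ 2).
  k=0: C(5,0)·0.794^0·0.206^5 = 0.00037
  k=1: C(5,1)·0.794^1·0.206^4 = 0.00715
  k=2: C(5,2)·0.794^2·0.206^3 = 0.05511
1 − 0.06263 = 0.93737

0.937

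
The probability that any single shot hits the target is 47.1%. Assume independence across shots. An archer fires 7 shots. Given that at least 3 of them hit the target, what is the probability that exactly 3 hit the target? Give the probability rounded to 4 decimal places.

0.3960

X ~ Binomial(7, 0.471). Want P(X=3 | X≥3) = P(X=3) / P(X≥3).
P(X=3) = C(7,3)·0.471^3·0.529^4 = 0.286387
P(X≥3) = 1 − 0.011593 − 0.072253 − 0.192992 = 0.723163
Ratio = 0.286387 / 0.723163 = 0.396020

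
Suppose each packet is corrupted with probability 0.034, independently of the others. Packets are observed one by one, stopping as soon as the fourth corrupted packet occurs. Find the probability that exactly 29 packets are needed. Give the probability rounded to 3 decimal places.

0.002

Y = trial on which the fourth success occurs; negative binomial, r=4, p=0.034.
P(Y=29) = C(28,3) · p^4 · (1−p)^25
= 3276 · 1.3363e-06 · 0.42114 = 0.00184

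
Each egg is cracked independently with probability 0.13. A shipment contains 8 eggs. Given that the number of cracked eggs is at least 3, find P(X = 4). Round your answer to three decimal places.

X ~ Binomial(8, 0.13). Want P(X=4 | X≥3) = P(X=4) / P(X≥3).
P(X=4) = C(8,4)·0.13^4·0.87^4 = 0.01145
P(X≥3) = 1 − 0.32821 − 0.39234 − 0.20519 = 0.07425
Ratio = 0.01145 / 0.07425 = 0.15426

0.154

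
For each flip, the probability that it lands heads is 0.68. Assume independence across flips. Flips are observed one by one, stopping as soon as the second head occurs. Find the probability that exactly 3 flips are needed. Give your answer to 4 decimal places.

0.2959

Y = trial on which the second success occurs; negative binomial, r=2, p=0.68.
P(Y=3) = C(2,1) · p^2 · (1−p)^1
= 2 · 0.4624 · 0.32 = 0.295936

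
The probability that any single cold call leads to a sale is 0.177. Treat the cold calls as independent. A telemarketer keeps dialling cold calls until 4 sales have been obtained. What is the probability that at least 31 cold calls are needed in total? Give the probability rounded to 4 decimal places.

0.1969

Needing more than 30 cold calls ⇔ fewer than 4 successes in the first 30. With X ~ Binomial(30, 0.177), P(Y > 30) = P(X ≤ 3).
  k=0: C(30,0)·0.177^0·0.823^30 = 0.002897
  k=1: C(30,1)·0.177^1·0.823^29 = 0.018693
  k=2: C(30,2)·0.177^2·0.823^28 = 0.058295
  k=3: C(30,3)·0.177^3·0.823^27 = 0.117015
P(X ≤ 3) = 0.196901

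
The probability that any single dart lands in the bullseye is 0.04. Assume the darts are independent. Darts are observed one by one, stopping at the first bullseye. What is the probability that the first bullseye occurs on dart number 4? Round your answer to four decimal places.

0.0354

Geometric (trials to first success), p = 0.04.
P(Y = 4) = (1−p)^3 · p = 0.88474 · 0.04 = 0.035389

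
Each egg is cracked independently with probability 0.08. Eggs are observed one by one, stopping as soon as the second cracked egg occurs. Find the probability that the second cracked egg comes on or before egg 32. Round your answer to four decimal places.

0.7376

Finishing within 32 eggs ⇔ at least 2 successes in the first 32. With X ~ Binomial(32, 0.08), P(Y ≤ 32) = 1 − P(X ≤ 1).
  k=0: C(32,0)·0.08^0·0.92^32 = 0.069376
  k=1: C(32,1)·0.08^1·0.92^31 = 0.193047
1 − 0.262423 = 0.737577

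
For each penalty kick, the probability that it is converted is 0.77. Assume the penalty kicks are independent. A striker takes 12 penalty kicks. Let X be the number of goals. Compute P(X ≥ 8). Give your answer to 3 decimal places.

X ~ Binomial(12, 0.77); P(X ≥ 8) = Σ C(12,k) p^k (1−p)^(12−k) over k:
  k=8: C(12,8)·0.77^8·0.23^4 = 0.17118
  k=9: C(12,9)·0.77^9·0.23^3 = 0.25470
  k=10: C(12,10)·0.77^10·0.23^2 = 0.25580
  k=11: C(12,11)·0.77^11·0.23^1 = 0.15571
  k=12: C(12,12)·0.77^12·0.23^0 = 0.04344
Total = 0.88082

0.881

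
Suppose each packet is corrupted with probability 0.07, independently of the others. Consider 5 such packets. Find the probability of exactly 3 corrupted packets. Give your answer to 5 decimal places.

X ~ Binomial(n=5, p=0.07).
P(X=3) = C(5,3) · p^3 · (1−p)^2
= 10 · 0.000343 · 0.8649 = 0.0029666

0.00297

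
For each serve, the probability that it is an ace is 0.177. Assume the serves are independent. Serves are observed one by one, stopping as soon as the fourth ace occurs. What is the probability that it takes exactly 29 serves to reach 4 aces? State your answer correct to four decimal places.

0.0247

Y = trial on which the fourth success occurs; negative binomial, r=4, p=0.177.
P(Y=29) = C(28,3) · p^4 · (1−p)^25
= 3276 · 0.00098151 · 0.0076735 = 0.024674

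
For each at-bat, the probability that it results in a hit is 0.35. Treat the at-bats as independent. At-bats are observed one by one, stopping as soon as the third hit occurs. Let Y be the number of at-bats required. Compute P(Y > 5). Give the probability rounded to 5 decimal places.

0.76483

Needing more than 5 at-bats ⇔ fewer than 3 successes in the first 5. With X ~ Binomial(5, 0.35), P(Y > 5) = P(X ≤ 2).
  k=0: C(5,0)·0.35^0·0.65^5 = 0.1160291
  k=1: C(5,1)·0.35^1·0.65^4 = 0.3123859
  k=2: C(5,2)·0.35^2·0.65^3 = 0.3364156
P(X ≤ 2) = 0.7648306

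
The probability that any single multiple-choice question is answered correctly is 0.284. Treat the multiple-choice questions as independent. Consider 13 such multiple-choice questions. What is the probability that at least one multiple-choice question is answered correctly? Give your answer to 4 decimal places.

0.9870

P(at least one) = 1 − P(none) = 1 − (1 − 0.284)^13
= 1 − 0.012998 = 0.987002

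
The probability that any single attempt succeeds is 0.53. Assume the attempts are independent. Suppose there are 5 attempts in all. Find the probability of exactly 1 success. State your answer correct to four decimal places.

X ~ Binomial(n=5, p=0.53).
P(X=1) = C(5,1) · p^1 · (1−p)^4
= 5 · 0.53 · 0.048797 = 0.129312

0.1293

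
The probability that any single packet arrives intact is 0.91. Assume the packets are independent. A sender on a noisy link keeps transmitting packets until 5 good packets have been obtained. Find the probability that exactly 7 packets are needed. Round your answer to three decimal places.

0.076

Y = trial on which the fifth success occurs; negative binomial, r=5, p=0.91.
P(Y=7) = C(6,4) · p^5 · (1−p)^2
= 15 · 0.62403 · 0.0081 = 0.07582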